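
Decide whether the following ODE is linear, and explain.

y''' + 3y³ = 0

Nonlinear (y³ term)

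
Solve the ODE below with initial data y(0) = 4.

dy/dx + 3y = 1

General solution: y = 1/3 + Ce^(-3x)
Applying y(0) = 4: C = 4 - 1/3 = 11/3
Particular solution: y = 1/3 + (11/3)e^(-3x)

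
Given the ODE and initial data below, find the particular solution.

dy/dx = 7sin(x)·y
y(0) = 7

General solution: y = Ce^(-7cos(x))
Applying IC y(0) = 7:
Particular solution: y = 7e^(7(1-cos(x)))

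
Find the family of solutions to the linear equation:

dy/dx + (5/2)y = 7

Using integrating factor method:

General solution: y = 14/5 + Ce^(-5x/2)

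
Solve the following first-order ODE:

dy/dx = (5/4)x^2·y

Separating variables and integrating:
ln|y| = 5x^3/12 + C

General solution: y = Ce^(5x^3/12)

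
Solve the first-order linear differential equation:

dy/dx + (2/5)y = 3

Using integrating factor method:

General solution: y = 15/2 + Ce^(-2x/5)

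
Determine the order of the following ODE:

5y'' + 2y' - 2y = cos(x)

The order is 2 (highest derivative is of order 2).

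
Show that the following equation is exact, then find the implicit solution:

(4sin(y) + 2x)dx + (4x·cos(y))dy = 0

Verify exactness: ∂M/∂y = ∂N/∂x ✓
Find F(x,y) such that ∂F/∂x = M, ∂F/∂y = N
Solution: 4x·sin(y) + x² = C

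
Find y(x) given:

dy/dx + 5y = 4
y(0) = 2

General solution: y = 4/5 + Ce^(-5x)
Applying y(0) = 2: C = 2 - 4/5 = 6/5
Particular solution: y = 4/5 + (6/5)e^(-5x)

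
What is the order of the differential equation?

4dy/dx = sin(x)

The order is 1 (highest derivative is of order 1).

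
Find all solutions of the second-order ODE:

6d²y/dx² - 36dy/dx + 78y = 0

Characteristic equation: 6r² - 36r + 78 = 0
Divide by 6: r² - 6r + 13 = 0
Roots: r = 3 ± 2i (complex conjugates)
General solution: y = e^(3x)(C₁cos(2x) + C₂sin(2x))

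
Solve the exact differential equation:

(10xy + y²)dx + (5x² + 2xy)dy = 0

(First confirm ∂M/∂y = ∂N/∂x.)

Verify exactness: ∂M/∂y = ∂N/∂x ✓
Find F(x,y) such that ∂F/∂x = M, ∂F/∂y = N
Solution: 5x²y + xy² = C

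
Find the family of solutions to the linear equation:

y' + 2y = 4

Using integrating factor method:

General solution: y = 2 + Ce^(-2x)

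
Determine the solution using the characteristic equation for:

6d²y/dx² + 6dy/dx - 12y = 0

Characteristic equation: 6r² + 6r - 12 = 0
Divide by 6: r² + r - 2 = 0
Roots: r = 1, -2 (distinct real)
General solution: y = C₁e^x + C₂e^(-2x)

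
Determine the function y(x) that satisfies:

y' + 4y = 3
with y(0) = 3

General solution: y = 3/4 + Ce^(-4x)
Applying y(0) = 3: C = 3 - 3/4 = 9/4
Particular solution: y = 3/4 + (9/4)e^(-4x)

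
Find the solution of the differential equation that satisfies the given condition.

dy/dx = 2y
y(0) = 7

General solution: y = Ce^(2x)
Applying IC y(0) = 7:
Particular solution: y = 7e^(2x)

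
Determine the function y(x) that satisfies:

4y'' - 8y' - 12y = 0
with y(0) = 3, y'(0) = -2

General solution: y = C₁e^(3x) + C₂e^(-x)
Applying ICs: C₁ = 1/4, C₂ = 11/4
Particular solution: y = (1/4)e^(3x) + (11/4)e^(-x)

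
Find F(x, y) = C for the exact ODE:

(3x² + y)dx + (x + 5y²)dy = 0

Verify exactness: ∂M/∂y = ∂N/∂x ✓
Find F(x,y) such that ∂F/∂x = M, ∂F/∂y = N
Solution: x³ + xy + 5y³/3 = C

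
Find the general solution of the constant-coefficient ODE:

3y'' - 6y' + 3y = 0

Characteristic equation: 3r² - 6r + 3 = 0
Divide by 3: r² - 2r + 1 = 0
Factored: (r - 1)² = 0
Repeated root: r = 1
General solution: y = (C₁ + C₂x)e^x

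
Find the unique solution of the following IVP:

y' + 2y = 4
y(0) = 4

General solution: y = 2 + Ce^(-2x)
Applying y(0) = 4: C = 4 - 2 = 2
Particular solution: y = 2 + 2e^(-2x)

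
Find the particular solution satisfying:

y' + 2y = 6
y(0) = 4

General solution: y = 3 + Ce^(-2x)
Applying y(0) = 4: C = 4 - 3 = 1
Particular solution: y = 3 + e^(-2x)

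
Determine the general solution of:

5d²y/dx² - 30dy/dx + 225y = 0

Characteristic equation: 5r² - 30r + 225 = 0
Divide by 5: r² - 6r + 45 = 0
Roots: r = 3 ± 6i (complex conjugates)
General solution: y = e^(3x)(C₁cos(6x) + C₂sin(6x))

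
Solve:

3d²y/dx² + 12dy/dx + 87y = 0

Characteristic equation: 3r² + 12r + 87 = 0
Divide by 3: r² + 4r + 29 = 0
Roots: r = -2 ± 5i (complex conjugates)
General solution: y = e^(-2x)(C₁cos(5x) + C₂sin(5x))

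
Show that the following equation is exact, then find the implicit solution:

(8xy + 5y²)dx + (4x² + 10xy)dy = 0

Verify exactness: ∂M/∂y = ∂N/∂x ✓
Find F(x,y) such that ∂F/∂x = M, ∂F/∂y = N
Solution: 4x²y + 5xy² = C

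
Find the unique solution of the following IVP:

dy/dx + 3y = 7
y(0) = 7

General solution: y = 7/3 + Ce^(-3x)
Applying y(0) = 7: C = 7 - 7/3 = 14/3
Particular solution: y = 7/3 + (14/3)e^(-3x)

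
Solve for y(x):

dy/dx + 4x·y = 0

Using integrating factor method:

General solution: y = Ce^(-2x^2)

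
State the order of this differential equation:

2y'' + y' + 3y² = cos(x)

The order is 2 (highest derivative is of order 2).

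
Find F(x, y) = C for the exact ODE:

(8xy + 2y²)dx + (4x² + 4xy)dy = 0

Verify exactness: ∂M/∂y = ∂N/∂x ✓
Find F(x,y) such that ∂F/∂x = M, ∂F/∂y = N
Solution: 4x²y + 2xy² = C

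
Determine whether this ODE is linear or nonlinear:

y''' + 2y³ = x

Nonlinear (y³ term)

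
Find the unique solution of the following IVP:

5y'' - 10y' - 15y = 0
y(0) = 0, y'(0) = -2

General solution: y = C₁e^(3x) + C₂e^(-x)
Applying ICs: C₁ = -1/2, C₂ = 1/2
Particular solution: y = -(1/2)e^(3x) + (1/2)e^(-x)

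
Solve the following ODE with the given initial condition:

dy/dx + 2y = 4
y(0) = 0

General solution: y = 2 + Ce^(-2x)
Applying y(0) = 0: C = 0 - 2 = -2
Particular solution: y = 2 - 2e^(-2x)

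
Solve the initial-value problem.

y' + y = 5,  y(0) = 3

General solution: y = 5 + Ce^(-x)
Applying y(0) = 3: C = 3 - 5 = -2
Particular solution: y = 5 - 2e^(-x)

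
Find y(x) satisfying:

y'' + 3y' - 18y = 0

Characteristic equation: r² + 3r - 18 = 0
Roots: r = 3, -6 (distinct real)
General solution: y = C₁e^(3x) + C₂e^(-6x)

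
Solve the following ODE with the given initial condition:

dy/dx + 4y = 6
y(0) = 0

General solution: y = 3/2 + Ce^(-4x)
Applying y(0) = 0: C = 0 - 3/2 = -3/2
Particular solution: y = 3/2 - (3/2)e^(-4x)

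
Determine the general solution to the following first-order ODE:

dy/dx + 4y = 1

Using integrating factor method:

General solution: y = 1/4 + Ce^(-4x)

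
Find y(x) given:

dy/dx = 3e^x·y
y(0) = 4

General solution: y = Ce^(3e^x)
Applying IC y(0) = 4:
Particular solution: y = 4e^(3(e^x - 1))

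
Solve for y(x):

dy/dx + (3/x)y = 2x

Using integrating factor method:

General solution: y = (2/5)x^2 + Cx^(-3)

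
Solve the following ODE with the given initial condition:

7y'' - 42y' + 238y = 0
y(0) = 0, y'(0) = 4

General solution: y = e^(3x)(C₁cos(5x) + C₂sin(5x))
Complex roots r = 3 ± 5i
Applying ICs: C₁ = 0, C₂ = 4/5
Particular solution: y = e^(3x)((4/5)sin(5x))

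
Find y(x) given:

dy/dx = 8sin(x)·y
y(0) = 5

General solution: y = Ce^(-8cos(x))
Applying IC y(0) = 5:
Particular solution: y = 5e^(8(1-cos(x)))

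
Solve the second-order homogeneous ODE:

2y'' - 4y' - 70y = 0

Characteristic equation: 2r² - 4r - 70 = 0
Divide by 2: r² - 2r - 35 = 0
Roots: r = 7, -5 (distinct real)
General solution: y = C₁e^(7x) + C₂e^(-5x)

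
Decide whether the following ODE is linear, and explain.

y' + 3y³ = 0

Nonlinear (y³ term)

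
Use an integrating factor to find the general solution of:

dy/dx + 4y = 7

Using integrating factor method:

General solution: y = 7/4 + Ce^(-4x)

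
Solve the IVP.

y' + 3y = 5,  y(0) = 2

General solution: y = 5/3 + Ce^(-3x)
Applying y(0) = 2: C = 2 - 5/3 = 1/3
Particular solution: y = 5/3 + (1/3)e^(-3x)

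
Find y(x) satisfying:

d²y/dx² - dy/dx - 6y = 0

Characteristic equation: r² - r - 6 = 0
Roots: r = 3, -2 (distinct real)
General solution: y = C₁e^(3x) + C₂e^(-2x)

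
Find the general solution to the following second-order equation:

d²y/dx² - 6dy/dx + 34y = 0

Characteristic equation: r² - 6r + 34 = 0
Roots: r = 3 ± 5i (complex conjugates)
General solution: y = e^(3x)(C₁cos(5x) + C₂sin(5x))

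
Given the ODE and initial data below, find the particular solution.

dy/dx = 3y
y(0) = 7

General solution: y = Ce^(3x)
Applying IC y(0) = 7:
Particular solution: y = 7e^(3x)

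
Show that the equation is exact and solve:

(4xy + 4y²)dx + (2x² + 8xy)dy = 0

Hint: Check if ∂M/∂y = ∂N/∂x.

Verify exactness: ∂M/∂y = ∂N/∂x ✓
Find F(x,y) such that ∂F/∂x = M, ∂F/∂y = N
Solution: 2x²y + 4xy² = C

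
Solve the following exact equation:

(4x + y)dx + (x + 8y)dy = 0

Verify exactness: ∂M/∂y = ∂N/∂x ✓
Find F(x,y) such that ∂F/∂x = M, ∂F/∂y = N
Solution: 2x² + xy + 4y² = C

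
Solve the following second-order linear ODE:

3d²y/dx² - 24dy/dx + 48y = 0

Characteristic equation: 3r² - 24r + 48 = 0
Divide by 3: r² - 8r + 16 = 0
Factored: (r - 4)² = 0
Repeated root: r = 4
General solution: y = (C₁ + C₂x)e^(4x)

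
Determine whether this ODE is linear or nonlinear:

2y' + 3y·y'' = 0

Nonlinear (y·y'' term)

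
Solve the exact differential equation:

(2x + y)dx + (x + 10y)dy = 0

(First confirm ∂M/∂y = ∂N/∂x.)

Verify exactness: ∂M/∂y = ∂N/∂x ✓
Find F(x,y) such that ∂F/∂x = M, ∂F/∂y = N
Solution: x² + xy + 5y² = C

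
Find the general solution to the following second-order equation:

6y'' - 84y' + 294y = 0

Characteristic equation: 6r² - 84r + 294 = 0
Divide by 6: r² - 14r + 49 = 0
Factored: (r - 7)² = 0
Repeated root: r = 7
General solution: y = (C₁ + C₂x)e^(7x)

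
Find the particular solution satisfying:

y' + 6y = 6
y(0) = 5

General solution: y = 1 + Ce^(-6x)
Applying y(0) = 5: C = 5 - 1 = 4
Particular solution: y = 1 + 4e^(-6x)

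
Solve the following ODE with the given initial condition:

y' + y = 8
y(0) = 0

General solution: y = 8 + Ce^(-x)
Applying y(0) = 0: C = 0 - 8 = -8
Particular solution: y = 8 - 8e^(-x)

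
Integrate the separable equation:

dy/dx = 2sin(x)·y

Separating variables and integrating:
ln|y| = -2cos(x) + C

General solution: y = Ce^(-2cos(x))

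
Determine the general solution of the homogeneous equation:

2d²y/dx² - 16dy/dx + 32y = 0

Characteristic equation: 2r² - 16r + 32 = 0
Divide by 2: r² - 8r + 16 = 0
Factored: (r - 4)² = 0
Repeated root: r = 4
General solution: y = (C₁ + C₂x)e^(4x)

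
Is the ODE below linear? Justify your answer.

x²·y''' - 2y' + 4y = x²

Yes. Linear (y and its derivatives appear to the first power only, no products of y terms)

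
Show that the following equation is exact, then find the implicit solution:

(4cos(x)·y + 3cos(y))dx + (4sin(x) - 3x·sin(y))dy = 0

Verify exactness: ∂M/∂y = ∂N/∂x ✓
Find F(x,y) such that ∂F/∂x = M, ∂F/∂y = N
Solution: 4sin(x)·y + 3x·cos(y) = C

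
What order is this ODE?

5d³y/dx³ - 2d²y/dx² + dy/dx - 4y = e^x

The order is 3 (highest derivative is of order 3).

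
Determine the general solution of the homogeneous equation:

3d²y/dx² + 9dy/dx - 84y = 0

Characteristic equation: 3r² + 9r - 84 = 0
Divide by 3: r² + 3r - 28 = 0
Roots: r = 4, -7 (distinct real)
General solution: y = C₁e^(4x) + C₂e^(-7x)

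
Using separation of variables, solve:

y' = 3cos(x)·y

Separating variables and integrating:
ln|y| = 3sin(x) + C

General solution: y = Ce^(3sin(x))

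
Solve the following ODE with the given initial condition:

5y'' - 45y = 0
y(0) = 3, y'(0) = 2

General solution: y = C₁e^(3x) + C₂e^(-3x)
Applying ICs: C₁ = 11/6, C₂ = 7/6
Particular solution: y = (11/6)e^(3x) + (7/6)e^(-3x)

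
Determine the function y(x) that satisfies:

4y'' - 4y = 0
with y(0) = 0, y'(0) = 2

General solution: y = C₁e^x + C₂e^(-x)
Applying ICs: C₁ = 1, C₂ = -1
Particular solution: y = e^x - e^(-x)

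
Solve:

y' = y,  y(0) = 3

General solution: y = Ce^x
Applying IC y(0) = 3:
Particular solution: y = 3e^x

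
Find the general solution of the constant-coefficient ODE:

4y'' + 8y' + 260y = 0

Characteristic equation: 4r² + 8r + 260 = 0
Divide by 4: r² + 2r + 65 = 0
Roots: r = -1 ± 8i (complex conjugates)
General solution: y = e^(-x)(C₁cos(8x) + C₂sin(8x))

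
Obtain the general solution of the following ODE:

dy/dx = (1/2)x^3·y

Separating variables and integrating:
ln|y| = x^4/8 + C

General solution: y = Ce^(x^4/8)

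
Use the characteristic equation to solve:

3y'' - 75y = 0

Characteristic equation: 3r² - 75 = 0
Divide by 3: r² - 25 = 0
Roots: r = 5, -5 (distinct real)
General solution: y = C₁e^(5x) + C₂e^(-5x)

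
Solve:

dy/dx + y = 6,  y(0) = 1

General solution: y = 6 + Ce^(-x)
Applying y(0) = 1: C = 1 - 6 = -5
Particular solution: y = 6 - 5e^(-x)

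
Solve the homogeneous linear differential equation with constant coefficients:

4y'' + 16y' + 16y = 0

Characteristic equation: 4r² + 16r + 16 = 0
Divide by 4: r² + 4r + 4 = 0
Factored: (r + 2)² = 0
Repeated root: r = -2
General solution: y = (C₁ + C₂x)e^(-2x)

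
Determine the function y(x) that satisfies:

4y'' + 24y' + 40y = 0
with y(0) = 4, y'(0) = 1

General solution: y = e^(-3x)(C₁cos(x) + C₂sin(x))
Complex roots r = -3 ± i
Applying ICs: C₁ = 4, C₂ = 13
Particular solution: y = e^(-3x)(4cos(x) + 13sin(x))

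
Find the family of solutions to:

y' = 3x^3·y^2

Separating variables and integrating:
-1/y = 3x^4/4 + C

General solution: y^-1 = (-3/4)x^4 + C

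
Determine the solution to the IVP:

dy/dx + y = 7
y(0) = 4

General solution: y = 7 + Ce^(-x)
Applying y(0) = 4: C = 4 - 7 = -3
Particular solution: y = 7 - 3e^(-x)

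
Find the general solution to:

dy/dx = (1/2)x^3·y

Separating variables and integrating:
ln|y| = x^4/8 + C

General solution: y = Ce^(x^4/8)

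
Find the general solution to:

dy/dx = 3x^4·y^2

Separating variables and integrating:
-1/y = 3x^5/5 + C

General solution: y^-1 = (-3/5)x^5 + C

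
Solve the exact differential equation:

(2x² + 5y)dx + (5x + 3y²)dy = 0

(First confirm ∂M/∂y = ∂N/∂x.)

Verify exactness: ∂M/∂y = ∂N/∂x ✓
Find F(x,y) such that ∂F/∂x = M, ∂F/∂y = N
Solution: 2x³/3 + 5xy + y³ = C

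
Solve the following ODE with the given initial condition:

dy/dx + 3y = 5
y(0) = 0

General solution: y = 5/3 + Ce^(-3x)
Applying y(0) = 0: C = 0 - 5/3 = -5/3
Particular solution: y = 5/3 - (5/3)e^(-3x)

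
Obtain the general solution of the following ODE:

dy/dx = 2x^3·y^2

Separating variables and integrating:
-1/y = x^4/2 + C

General solution: y^-1 = (-1/2)x^4 + C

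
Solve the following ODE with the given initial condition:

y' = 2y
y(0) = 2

General solution: y = Ce^(2x)
Applying IC y(0) = 2:
Particular solution: y = 2e^(2x)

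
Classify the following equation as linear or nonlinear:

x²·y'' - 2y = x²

Linear (y and its derivatives appear to the first power only, no products of y terms)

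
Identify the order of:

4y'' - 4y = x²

The order is 2 (highest derivative is of order 2).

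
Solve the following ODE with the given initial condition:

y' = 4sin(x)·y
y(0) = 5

General solution: y = Ce^(-4cos(x))
Applying IC y(0) = 5:
Particular solution: y = 5e^(4(1-cos(x)))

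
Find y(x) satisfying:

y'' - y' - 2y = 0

Characteristic equation: r² - r - 2 = 0
Roots: r = 2, -1 (distinct real)
General solution: y = C₁e^(2x) + C₂e^(-x)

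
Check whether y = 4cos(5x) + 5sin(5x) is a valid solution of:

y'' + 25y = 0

Verification:
y'' = -100cos(5x) - 125sin(5x)
y'' + 25y = 0 ✓

Yes, it is a solution.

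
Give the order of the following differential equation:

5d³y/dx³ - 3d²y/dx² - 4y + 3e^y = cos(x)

The order is 3 (highest derivative is of order 3).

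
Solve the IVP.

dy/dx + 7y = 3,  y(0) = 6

General solution: y = 3/7 + Ce^(-7x)
Applying y(0) = 6: C = 6 - 3/7 = 39/7
Particular solution: y = 3/7 + (39/7)e^(-7x)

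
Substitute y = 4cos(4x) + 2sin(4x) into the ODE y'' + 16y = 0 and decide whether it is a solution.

Verification:
y'' = -64cos(4x) - 32sin(4x)
y'' + 16y = 0 ✓

Yes, it is a solution.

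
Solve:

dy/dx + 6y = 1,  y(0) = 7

General solution: y = 1/6 + Ce^(-6x)
Applying y(0) = 7: C = 7 - 1/6 = 41/6
Particular solution: y = 1/6 + (41/6)e^(-6x)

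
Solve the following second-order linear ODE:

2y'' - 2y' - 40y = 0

Characteristic equation: 2r² - 2r - 40 = 0
Divide by 2: r² - r - 20 = 0
Roots: r = 5, -4 (distinct real)
General solution: y = C₁e^(5x) + C₂e^(-4x)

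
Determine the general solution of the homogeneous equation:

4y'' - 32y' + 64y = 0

Characteristic equation: 4r² - 32r + 64 = 0
Divide by 4: r² - 8r + 16 = 0
Factored: (r - 4)² = 0
Repeated root: r = 4
General solution: y = (C₁ + C₂x)e^(4x)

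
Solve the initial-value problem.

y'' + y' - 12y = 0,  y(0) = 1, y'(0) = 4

General solution: y = C₁e^(3x) + C₂e^(-4x)
Applying ICs: C₁ = 8/7, C₂ = -1/7
Particular solution: y = (8/7)e^(3x) - (1/7)e^(-4x)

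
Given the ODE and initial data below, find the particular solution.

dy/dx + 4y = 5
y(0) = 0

General solution: y = 5/4 + Ce^(-4x)
Applying y(0) = 0: C = 0 - 5/4 = -5/4
Particular solution: y = 5/4 - (5/4)e^(-4x)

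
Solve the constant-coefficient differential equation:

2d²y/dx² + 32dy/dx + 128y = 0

Characteristic equation: 2r² + 32r + 128 = 0
Divide by 2: r² + 16r + 64 = 0
Factored: (r + 8)² = 0
Repeated root: r = -8
General solution: y = (C₁ + C₂x)e^(-8x)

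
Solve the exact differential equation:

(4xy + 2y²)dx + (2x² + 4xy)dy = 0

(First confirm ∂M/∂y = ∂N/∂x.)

Verify exactness: ∂M/∂y = ∂N/∂x ✓
Find F(x,y) such that ∂F/∂x = M, ∂F/∂y = N
Solution: 2x²y + 2xy² = C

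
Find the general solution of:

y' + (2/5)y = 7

Using integrating factor method:

General solution: y = 35/2 + Ce^(-2x/5)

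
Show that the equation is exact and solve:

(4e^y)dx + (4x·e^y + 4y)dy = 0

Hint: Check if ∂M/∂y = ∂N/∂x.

Verify exactness: ∂M/∂y = ∂N/∂x ✓
Find F(x,y) such that ∂F/∂x = M, ∂F/∂y = N
Solution: 4x·e^y + 2y² = C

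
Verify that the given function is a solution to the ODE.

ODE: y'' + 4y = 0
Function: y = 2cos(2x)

Verification:
y'' = -8cos(2x)
y'' + 4y = 0 ✓

Yes, it is a solution.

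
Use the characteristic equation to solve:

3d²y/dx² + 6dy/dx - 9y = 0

Characteristic equation: 3r² + 6r - 9 = 0
Divide by 3: r² + 2r - 3 = 0
Roots: r = 1, -3 (distinct real)
General solution: y = C₁e^x + C₂e^(-3x)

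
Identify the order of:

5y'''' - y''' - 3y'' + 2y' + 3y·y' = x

The order is 4 (highest derivative is of order 4).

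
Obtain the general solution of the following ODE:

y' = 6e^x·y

Separating variables and integrating:
ln|y| = 6e^x + C

General solution: y = Ce^(6e^x)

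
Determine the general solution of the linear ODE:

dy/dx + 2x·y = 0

Using integrating factor method:

General solution: y = Ce^(-x^2)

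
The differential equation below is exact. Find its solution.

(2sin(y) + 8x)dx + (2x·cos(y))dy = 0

Verify exactness: ∂M/∂y = ∂N/∂x ✓
Find F(x,y) such that ∂F/∂x = M, ∂F/∂y = N
Solution: 2x·sin(y) + 4x² = C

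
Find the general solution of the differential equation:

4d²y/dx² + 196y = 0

Characteristic equation: 4r² + 196 = 0
Divide by 4: r² + 49 = 0
Roots: r = ±7i (complex conjugates)
General solution: y = C₁cos(7x) + C₂sin(7x)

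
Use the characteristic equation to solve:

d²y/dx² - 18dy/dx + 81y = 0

Characteristic equation: r² - 18r + 81 = 0
Factored: (r - 9)² = 0
Repeated root: r = 9
General solution: y = (C₁ + C₂x)e^(9x)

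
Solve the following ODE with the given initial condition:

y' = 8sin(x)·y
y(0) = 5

General solution: y = Ce^(-8cos(x))
Applying IC y(0) = 5:
Particular solution: y = 5e^(8(1-cos(x)))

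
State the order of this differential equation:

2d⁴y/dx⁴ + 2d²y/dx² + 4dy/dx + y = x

The order is 4 (highest derivative is of order 4).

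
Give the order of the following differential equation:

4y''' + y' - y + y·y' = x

The order is 3 (highest derivative is of order 3).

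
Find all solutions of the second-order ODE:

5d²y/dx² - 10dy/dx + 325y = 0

Characteristic equation: 5r² - 10r + 325 = 0
Divide by 5: r² - 2r + 65 = 0
Roots: r = 1 ± 8i (complex conjugates)
General solution: y = e^x(C₁cos(8x) + C₂sin(8x))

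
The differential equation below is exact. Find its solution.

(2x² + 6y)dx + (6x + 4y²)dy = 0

Verify exactness: ∂M/∂y = ∂N/∂x ✓
Find F(x,y) such that ∂F/∂x = M, ∂F/∂y = N
Solution: 2x³/3 + 6xy + 4y³/3 = C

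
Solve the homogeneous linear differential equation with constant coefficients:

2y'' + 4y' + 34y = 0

Characteristic equation: 2r² + 4r + 34 = 0
Divide by 2: r² + 2r + 17 = 0
Roots: r = -1 ± 4i (complex conjugates)
General solution: y = e^(-x)(C₁cos(4x) + C₂sin(4x))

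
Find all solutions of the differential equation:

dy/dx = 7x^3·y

Separating variables and integrating:
ln|y| = 7x^4/4 + C

General solution: y = Ce^(7x^4/4)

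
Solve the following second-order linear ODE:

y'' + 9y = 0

Characteristic equation: r² + 9 = 0
Roots: r = ±3i (complex conjugates)
General solution: y = C₁cos(3x) + C₂sin(3x)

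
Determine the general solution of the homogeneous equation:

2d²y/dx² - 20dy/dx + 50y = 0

Characteristic equation: 2r² - 20r + 50 = 0
Divide by 2: r² - 10r + 25 = 0
Factored: (r - 5)² = 0
Repeated root: r = 5
General solution: y = (C₁ + C₂x)e^(5x)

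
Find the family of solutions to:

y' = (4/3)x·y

Separating variables and integrating:
ln|y| = 2x^2/3 + C

General solution: y = Ce^(2x^2/3)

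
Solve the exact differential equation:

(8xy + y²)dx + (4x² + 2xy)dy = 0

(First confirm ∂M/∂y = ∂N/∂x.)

Verify exactness: ∂M/∂y = ∂N/∂x ✓
Find F(x,y) such that ∂F/∂x = M, ∂F/∂y = N
Solution: 4x²y + xy² = C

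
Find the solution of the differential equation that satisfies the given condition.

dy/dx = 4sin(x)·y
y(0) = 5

General solution: y = Ce^(-4cos(x))
Applying IC y(0) = 5:
Particular solution: y = 5e^(4(1-cos(x)))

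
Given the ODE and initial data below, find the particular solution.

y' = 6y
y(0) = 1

General solution: y = Ce^(6x)
Applying IC y(0) = 1:
Particular solution: y = e^(6x)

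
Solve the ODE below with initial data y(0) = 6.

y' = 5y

General solution: y = Ce^(5x)
Applying IC y(0) = 6:
Particular solution: y = 6e^(5x)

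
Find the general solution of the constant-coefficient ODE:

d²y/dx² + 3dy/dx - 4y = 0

Characteristic equation: r² + 3r - 4 = 0
Roots: r = 1, -4 (distinct real)
General solution: y = C₁e^x + C₂e^(-4x)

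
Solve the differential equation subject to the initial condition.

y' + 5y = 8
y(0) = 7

General solution: y = 8/5 + Ce^(-5x)
Applying y(0) = 7: C = 7 - 8/5 = 27/5
Particular solution: y = 8/5 + (27/5)e^(-5x)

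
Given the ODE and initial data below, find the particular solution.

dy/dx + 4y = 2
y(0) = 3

General solution: y = 1/2 + Ce^(-4x)
Applying y(0) = 3: C = 3 - 1/2 = 5/2
Particular solution: y = 1/2 + (5/2)e^(-4x)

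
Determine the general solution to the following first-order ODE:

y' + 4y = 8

Using integrating factor method:

General solution: y = 2 + Ce^(-4x)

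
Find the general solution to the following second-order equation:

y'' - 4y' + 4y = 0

Characteristic equation: r² - 4r + 4 = 0
Factored: (r - 2)² = 0
Repeated root: r = 2
General solution: y = (C₁ + C₂x)e^(2x)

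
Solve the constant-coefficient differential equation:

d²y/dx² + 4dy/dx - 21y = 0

Characteristic equation: r² + 4r - 21 = 0
Roots: r = 3, -7 (distinct real)
General solution: y = C₁e^(3x) + C₂e^(-7x)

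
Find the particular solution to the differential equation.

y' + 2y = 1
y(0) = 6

General solution: y = 1/2 + Ce^(-2x)
Applying y(0) = 6: C = 6 - 1/2 = 11/2
Particular solution: y = 1/2 + (11/2)e^(-2x)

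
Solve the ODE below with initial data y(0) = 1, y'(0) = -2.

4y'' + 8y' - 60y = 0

General solution: y = C₁e^(3x) + C₂e^(-5x)
Applying ICs: C₁ = 3/8, C₂ = 5/8
Particular solution: y = (3/8)e^(3x) + (5/8)e^(-5x)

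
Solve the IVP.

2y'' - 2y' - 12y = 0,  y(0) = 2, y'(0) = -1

General solution: y = C₁e^(3x) + C₂e^(-2x)
Applying ICs: C₁ = 3/5, C₂ = 7/5
Particular solution: y = (3/5)e^(3x) + (7/5)e^(-2x)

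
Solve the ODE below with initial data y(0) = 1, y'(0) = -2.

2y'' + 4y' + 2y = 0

General solution: y = (C₁ + C₂x)e^(-x)
Repeated root r = -1
Applying ICs: C₁ = 1, C₂ = -1
Particular solution: y = (1 - x)e^(-x)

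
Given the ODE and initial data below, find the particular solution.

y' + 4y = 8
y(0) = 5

General solution: y = 2 + Ce^(-4x)
Applying y(0) = 5: C = 5 - 2 = 3
Particular solution: y = 2 + 3e^(-4x)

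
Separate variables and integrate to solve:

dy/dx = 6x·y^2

Separating variables and integrating:
-1/y = 3x^2 + C

General solution: y^-1 = -3x^2 + C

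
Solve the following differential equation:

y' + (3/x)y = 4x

Using integrating factor method:

General solution: y = (4/5)x^2 + Cx^(-3)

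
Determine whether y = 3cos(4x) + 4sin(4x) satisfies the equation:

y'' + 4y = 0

Verification:
y'' = -48cos(4x) - 64sin(4x)
y'' + 4y ≠ 0 (frequency mismatch: got 16 instead of 4)

No, it is not a solution.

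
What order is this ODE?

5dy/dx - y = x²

The order is 1 (highest derivative is of order 1).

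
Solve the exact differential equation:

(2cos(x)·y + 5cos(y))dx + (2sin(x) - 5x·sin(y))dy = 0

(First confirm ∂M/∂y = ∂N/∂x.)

Verify exactness: ∂M/∂y = ∂N/∂x ✓
Find F(x,y) such that ∂F/∂x = M, ∂F/∂y = N
Solution: 2sin(x)·y + 5x·cos(y) = C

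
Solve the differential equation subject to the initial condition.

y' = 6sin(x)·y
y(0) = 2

General solution: y = Ce^(-6cos(x))
Applying IC y(0) = 2:
Particular solution: y = 2e^(6(1-cos(x)))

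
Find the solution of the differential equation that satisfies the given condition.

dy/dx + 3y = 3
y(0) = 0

General solution: y = 1 + Ce^(-3x)
Applying y(0) = 0: C = 0 - 1 = -1
Particular solution: y = 1 - e^(-3x)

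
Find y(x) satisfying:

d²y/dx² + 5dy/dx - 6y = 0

Characteristic equation: r² + 5r - 6 = 0
Roots: r = 1, -6 (distinct real)
General solution: y = C₁e^x + C₂e^(-6x)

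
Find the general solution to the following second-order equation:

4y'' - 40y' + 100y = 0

Characteristic equation: 4r² - 40r + 100 = 0
Divide by 4: r² - 10r + 25 = 0
Factored: (r - 5)² = 0
Repeated root: r = 5
General solution: y = (C₁ + C₂x)e^(5x)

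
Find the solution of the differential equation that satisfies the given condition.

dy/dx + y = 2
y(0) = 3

General solution: y = 2 + Ce^(-x)
Applying y(0) = 3: C = 3 - 2 = 1
Particular solution: y = 2 + e^(-x)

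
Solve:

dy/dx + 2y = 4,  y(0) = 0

General solution: y = 2 + Ce^(-2x)
Applying y(0) = 0: C = 0 - 2 = -2
Particular solution: y = 2 - 2e^(-2x)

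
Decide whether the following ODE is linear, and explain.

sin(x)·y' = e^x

Linear (y and its derivatives appear to the first power only, no products of y terms)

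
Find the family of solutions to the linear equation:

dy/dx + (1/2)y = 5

Using integrating factor method:

General solution: y = 10 + Ce^(-x/2)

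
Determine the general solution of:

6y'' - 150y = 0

Characteristic equation: 6r² - 150 = 0
Divide by 6: r² - 25 = 0
Roots: r = 5, -5 (distinct real)
General solution: y = C₁e^(5x) + C₂e^(-5x)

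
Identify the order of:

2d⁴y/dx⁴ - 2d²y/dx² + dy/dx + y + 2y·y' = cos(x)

The order is 4 (highest derivative is of order 4).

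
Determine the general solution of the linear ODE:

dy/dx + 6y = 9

Using integrating factor method:

General solution: y = 3/2 + Ce^(-6x)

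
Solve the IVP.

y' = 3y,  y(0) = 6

General solution: y = Ce^(3x)
Applying IC y(0) = 6:
Particular solution: y = 6e^(3x)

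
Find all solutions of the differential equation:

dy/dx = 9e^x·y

Separating variables and integrating:
ln|y| = 9e^x + C

General solution: y = Ce^(9e^x)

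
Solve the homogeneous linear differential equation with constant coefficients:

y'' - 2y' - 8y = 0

Characteristic equation: r² - 2r - 8 = 0
Roots: r = 4, -2 (distinct real)
General solution: y = C₁e^(4x) + C₂e^(-2x)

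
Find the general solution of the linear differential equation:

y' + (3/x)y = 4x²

Using integrating factor method:

General solution: y = (2/3)x^3 + Cx^(-3)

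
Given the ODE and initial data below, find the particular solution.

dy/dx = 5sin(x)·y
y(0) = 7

General solution: y = Ce^(-5cos(x))
Applying IC y(0) = 7:
Particular solution: y = 7e^(5(1-cos(x)))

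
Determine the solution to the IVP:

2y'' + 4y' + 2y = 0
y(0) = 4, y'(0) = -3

General solution: y = (C₁ + C₂x)e^(-x)
Repeated root r = -1
Applying ICs: C₁ = 4, C₂ = 1
Particular solution: y = (4 + x)e^(-x)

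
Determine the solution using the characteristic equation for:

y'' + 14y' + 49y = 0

Characteristic equation: r² + 14r + 49 = 0
Factored: (r + 7)² = 0
Repeated root: r = -7
General solution: y = (C₁ + C₂x)e^(-7x)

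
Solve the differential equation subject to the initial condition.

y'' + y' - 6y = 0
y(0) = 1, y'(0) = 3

General solution: y = C₁e^(2x) + C₂e^(-3x)
Applying ICs: C₁ = 6/5, C₂ = -1/5
Particular solution: y = (6/5)e^(2x) - (1/5)e^(-3x)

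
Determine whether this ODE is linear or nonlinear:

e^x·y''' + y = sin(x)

Linear (y and its derivatives appear to the first power only, no products of y terms)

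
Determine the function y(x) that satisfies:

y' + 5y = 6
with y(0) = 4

General solution: y = 6/5 + Ce^(-5x)
Applying y(0) = 4: C = 4 - 6/5 = 14/5
Particular solution: y = 6/5 + (14/5)e^(-5x)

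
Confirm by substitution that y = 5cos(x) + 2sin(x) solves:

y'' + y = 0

Verification:
y'' = -5cos(x) - 2sin(x)
y'' + y = 0 ✓

Yes, it is a solution.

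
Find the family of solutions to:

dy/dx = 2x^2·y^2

Separating variables and integrating:
-1/y = 2x^3/3 + C

General solution: y^-1 = (-2/3)x^3 + C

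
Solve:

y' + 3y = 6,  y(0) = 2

General solution: y = 2 + Ce^(-3x)
Applying y(0) = 2: C = 2 - 2 = 0
Particular solution: y = 2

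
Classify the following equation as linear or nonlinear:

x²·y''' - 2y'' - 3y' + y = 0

Linear (y and its derivatives appear to the first power only, no products of y terms)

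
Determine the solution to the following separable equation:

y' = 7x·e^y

Separating variables and integrating:
-e^(-y) = 7x²/2 + C

General solution: y = -ln(C - 7x²/2)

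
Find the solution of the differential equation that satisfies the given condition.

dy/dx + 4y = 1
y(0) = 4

General solution: y = 1/4 + Ce^(-4x)
Applying y(0) = 4: C = 4 - 1/4 = 15/4
Particular solution: y = 1/4 + (15/4)e^(-4x)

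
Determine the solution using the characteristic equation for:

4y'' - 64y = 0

Characteristic equation: 4r² - 64 = 0
Divide by 4: r² - 16 = 0
Roots: r = 4, -4 (distinct real)
General solution: y = C₁e^(4x) + C₂e^(-4x)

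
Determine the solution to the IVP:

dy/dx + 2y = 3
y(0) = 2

General solution: y = 3/2 + Ce^(-2x)
Applying y(0) = 2: C = 2 - 3/2 = 1/2
Particular solution: y = 3/2 + (1/2)e^(-2x)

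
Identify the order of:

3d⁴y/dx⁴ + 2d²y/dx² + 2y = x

The order is 4 (highest derivative is of order 4).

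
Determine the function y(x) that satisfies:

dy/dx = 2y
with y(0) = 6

General solution: y = Ce^(2x)
Applying IC y(0) = 6:
Particular solution: y = 6e^(2x)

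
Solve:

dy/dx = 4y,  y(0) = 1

General solution: y = Ce^(4x)
Applying IC y(0) = 1:
Particular solution: y = e^(4x)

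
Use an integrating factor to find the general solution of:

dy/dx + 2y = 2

Using integrating factor method:

General solution: y = 1 + Ce^(-2x)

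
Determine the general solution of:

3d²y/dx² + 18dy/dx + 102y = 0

Characteristic equation: 3r² + 18r + 102 = 0
Divide by 3: r² + 6r + 34 = 0
Roots: r = -3 ± 5i (complex conjugates)
General solution: y = e^(-3x)(C₁cos(5x) + C₂sin(5x))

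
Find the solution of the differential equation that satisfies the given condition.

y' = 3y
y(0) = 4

General solution: y = Ce^(3x)
Applying IC y(0) = 4:
Particular solution: y = 4e^(3x)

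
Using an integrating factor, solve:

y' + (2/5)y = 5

Using integrating factor method:

General solution: y = 25/2 + Ce^(-2x/5)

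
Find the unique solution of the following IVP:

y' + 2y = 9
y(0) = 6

General solution: y = 9/2 + Ce^(-2x)
Applying y(0) = 6: C = 6 - 9/2 = 3/2
Particular solution: y = 9/2 + (3/2)e^(-2x)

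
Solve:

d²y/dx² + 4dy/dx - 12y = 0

Characteristic equation: r² + 4r - 12 = 0
Roots: r = 2, -6 (distinct real)
General solution: y = C₁e^(2x) + C₂e^(-6x)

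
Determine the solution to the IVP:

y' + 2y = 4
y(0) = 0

General solution: y = 2 + Ce^(-2x)
Applying y(0) = 0: C = 0 - 2 = -2
Particular solution: y = 2 - 2e^(-2x)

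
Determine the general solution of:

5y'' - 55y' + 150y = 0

Characteristic equation: 5r² - 55r + 150 = 0
Divide by 5: r² - 11r + 30 = 0
Roots: r = 6, 5 (distinct real)
General solution: y = C₁e^(6x) + C₂e^(5x)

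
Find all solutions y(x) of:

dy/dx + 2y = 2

Using integrating factor method:

General solution: y = 1 + Ce^(-2x)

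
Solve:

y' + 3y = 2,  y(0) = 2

General solution: y = 2/3 + Ce^(-3x)
Applying y(0) = 2: C = 2 - 2/3 = 4/3
Particular solution: y = 2/3 + (4/3)e^(-3x)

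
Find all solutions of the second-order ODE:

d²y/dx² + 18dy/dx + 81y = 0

Characteristic equation: r² + 18r + 81 = 0
Factored: (r + 9)² = 0
Repeated root: r = -9
General solution: y = (C₁ + C₂x)e^(-9x)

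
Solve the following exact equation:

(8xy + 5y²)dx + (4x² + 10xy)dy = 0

Verify exactness: ∂M/∂y = ∂N/∂x ✓
Find F(x,y) such that ∂F/∂x = M, ∂F/∂y = N
Solution: 4x²y + 5xy² = C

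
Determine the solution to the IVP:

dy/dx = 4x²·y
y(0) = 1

General solution: y = Ce^(4x³/3)
Applying IC y(0) = 1:
Particular solution: y = e^(4x³/3)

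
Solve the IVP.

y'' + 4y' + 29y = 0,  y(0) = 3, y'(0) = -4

General solution: y = e^(-2x)(C₁cos(5x) + C₂sin(5x))
Complex roots r = -2 ± 5i
Applying ICs: C₁ = 3, C₂ = 2/5
Particular solution: y = e^(-2x)(3cos(5x) + (2/5)sin(5x))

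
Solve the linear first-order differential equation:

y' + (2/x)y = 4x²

Using integrating factor method:

General solution: y = (4/5)x^3 + Cx^(-2)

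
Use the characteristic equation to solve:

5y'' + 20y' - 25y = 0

Characteristic equation: 5r² + 20r - 25 = 0
Divide by 5: r² + 4r - 5 = 0
Roots: r = 1, -5 (distinct real)
General solution: y = C₁e^x + C₂e^(-5x)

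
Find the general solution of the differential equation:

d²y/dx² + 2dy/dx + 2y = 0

Characteristic equation: r² + 2r + 2 = 0
Roots: r = -1 ± i (complex conjugates)
General solution: y = e^(-x)(C₁cos(x) + C₂sin(x))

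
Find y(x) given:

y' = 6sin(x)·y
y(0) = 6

General solution: y = Ce^(-6cos(x))
Applying IC y(0) = 6:
Particular solution: y = 6e^(6(1-cos(x)))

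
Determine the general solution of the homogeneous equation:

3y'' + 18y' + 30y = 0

Characteristic equation: 3r² + 18r + 30 = 0
Divide by 3: r² + 6r + 10 = 0
Roots: r = -3 ± i (complex conjugates)
General solution: y = e^(-3x)(C₁cos(x) + C₂sin(x))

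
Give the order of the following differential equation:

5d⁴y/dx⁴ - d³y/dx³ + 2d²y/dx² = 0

The order is 4 (highest derivative is of order 4).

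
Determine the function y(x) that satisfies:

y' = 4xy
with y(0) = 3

General solution: y = Ce^(2x²)
Applying IC y(0) = 3:
Particular solution: y = 3e^(2x²)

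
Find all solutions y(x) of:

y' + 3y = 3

Using integrating factor method:

General solution: y = 1 + Ce^(-3x)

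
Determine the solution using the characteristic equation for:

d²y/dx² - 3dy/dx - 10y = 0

Characteristic equation: r² - 3r - 10 = 0
Roots: r = 5, -2 (distinct real)
General solution: y = C₁e^(5x) + C₂e^(-2x)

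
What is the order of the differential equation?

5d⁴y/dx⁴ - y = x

The order is 4 (highest derivative is of order 4).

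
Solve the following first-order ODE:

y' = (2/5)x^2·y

Separating variables and integrating:
ln|y| = 2x^3/15 + C

General solution: y = Ce^(2x^3/15)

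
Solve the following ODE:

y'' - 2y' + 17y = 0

Characteristic equation: r² - 2r + 17 = 0
Roots: r = 1 ± 4i (complex conjugates)
General solution: y = e^x(C₁cos(4x) + C₂sin(4x))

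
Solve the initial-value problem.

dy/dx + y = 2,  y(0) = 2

General solution: y = 2 + Ce^(-x)
Applying y(0) = 2: C = 2 - 2 = 0
Particular solution: y = 2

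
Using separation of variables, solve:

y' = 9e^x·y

Separating variables and integrating:
ln|y| = 9e^x + C

General solution: y = Ce^(9e^x)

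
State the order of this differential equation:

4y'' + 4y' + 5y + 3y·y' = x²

The order is 2 (highest derivative is of order 2).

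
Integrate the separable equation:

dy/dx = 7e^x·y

Separating variables and integrating:
ln|y| = 7e^x + C

General solution: y = Ce^(7e^x)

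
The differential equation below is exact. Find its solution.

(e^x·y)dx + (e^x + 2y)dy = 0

Verify exactness: ∂M/∂y = ∂N/∂x ✓
Find F(x,y) such that ∂F/∂x = M, ∂F/∂y = N
Solution: e^x·y + y² = C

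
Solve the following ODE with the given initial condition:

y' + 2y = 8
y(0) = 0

General solution: y = 4 + Ce^(-2x)
Applying y(0) = 0: C = 0 - 4 = -4
Particular solution: y = 4 - 4e^(-2x)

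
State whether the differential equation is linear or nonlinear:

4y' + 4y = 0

Linear (y and its derivatives appear to the first power only, no products of y terms)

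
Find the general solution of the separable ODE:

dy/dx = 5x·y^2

Separating variables and integrating:
-1/y = 5x^2/2 + C

General solution: y^-1 = (-5/2)x^2 + C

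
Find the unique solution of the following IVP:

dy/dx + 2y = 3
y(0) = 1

General solution: y = 3/2 + Ce^(-2x)
Applying y(0) = 1: C = 1 - 3/2 = -1/2
Particular solution: y = 3/2 - (1/2)e^(-2x)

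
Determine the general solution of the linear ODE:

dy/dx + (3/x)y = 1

Using integrating factor method:

General solution: y = (1/4)x + Cx^(-3)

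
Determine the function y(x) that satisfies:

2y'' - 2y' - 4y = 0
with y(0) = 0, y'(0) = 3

General solution: y = C₁e^(2x) + C₂e^(-x)
Applying ICs: C₁ = 1, C₂ = -1
Particular solution: y = e^(2x) - e^(-x)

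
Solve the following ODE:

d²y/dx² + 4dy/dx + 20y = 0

Characteristic equation: r² + 4r + 20 = 0
Roots: r = -2 ± 4i (complex conjugates)
General solution: y = e^(-2x)(C₁cos(4x) + C₂sin(4x))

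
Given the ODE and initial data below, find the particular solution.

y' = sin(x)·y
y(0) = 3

General solution: y = Ce^(-cos(x))
Applying IC y(0) = 3:
Particular solution: y = 3e^(1-cos(x))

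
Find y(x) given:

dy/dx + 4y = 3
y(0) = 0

General solution: y = 3/4 + Ce^(-4x)
Applying y(0) = 0: C = 0 - 3/4 = -3/4
Particular solution: y = 3/4 - (3/4)e^(-4x)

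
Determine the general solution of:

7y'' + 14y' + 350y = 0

Characteristic equation: 7r² + 14r + 350 = 0
Divide by 7: r² + 2r + 50 = 0
Roots: r = -1 ± 7i (complex conjugates)
General solution: y = e^(-x)(C₁cos(7x) + C₂sin(7x))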